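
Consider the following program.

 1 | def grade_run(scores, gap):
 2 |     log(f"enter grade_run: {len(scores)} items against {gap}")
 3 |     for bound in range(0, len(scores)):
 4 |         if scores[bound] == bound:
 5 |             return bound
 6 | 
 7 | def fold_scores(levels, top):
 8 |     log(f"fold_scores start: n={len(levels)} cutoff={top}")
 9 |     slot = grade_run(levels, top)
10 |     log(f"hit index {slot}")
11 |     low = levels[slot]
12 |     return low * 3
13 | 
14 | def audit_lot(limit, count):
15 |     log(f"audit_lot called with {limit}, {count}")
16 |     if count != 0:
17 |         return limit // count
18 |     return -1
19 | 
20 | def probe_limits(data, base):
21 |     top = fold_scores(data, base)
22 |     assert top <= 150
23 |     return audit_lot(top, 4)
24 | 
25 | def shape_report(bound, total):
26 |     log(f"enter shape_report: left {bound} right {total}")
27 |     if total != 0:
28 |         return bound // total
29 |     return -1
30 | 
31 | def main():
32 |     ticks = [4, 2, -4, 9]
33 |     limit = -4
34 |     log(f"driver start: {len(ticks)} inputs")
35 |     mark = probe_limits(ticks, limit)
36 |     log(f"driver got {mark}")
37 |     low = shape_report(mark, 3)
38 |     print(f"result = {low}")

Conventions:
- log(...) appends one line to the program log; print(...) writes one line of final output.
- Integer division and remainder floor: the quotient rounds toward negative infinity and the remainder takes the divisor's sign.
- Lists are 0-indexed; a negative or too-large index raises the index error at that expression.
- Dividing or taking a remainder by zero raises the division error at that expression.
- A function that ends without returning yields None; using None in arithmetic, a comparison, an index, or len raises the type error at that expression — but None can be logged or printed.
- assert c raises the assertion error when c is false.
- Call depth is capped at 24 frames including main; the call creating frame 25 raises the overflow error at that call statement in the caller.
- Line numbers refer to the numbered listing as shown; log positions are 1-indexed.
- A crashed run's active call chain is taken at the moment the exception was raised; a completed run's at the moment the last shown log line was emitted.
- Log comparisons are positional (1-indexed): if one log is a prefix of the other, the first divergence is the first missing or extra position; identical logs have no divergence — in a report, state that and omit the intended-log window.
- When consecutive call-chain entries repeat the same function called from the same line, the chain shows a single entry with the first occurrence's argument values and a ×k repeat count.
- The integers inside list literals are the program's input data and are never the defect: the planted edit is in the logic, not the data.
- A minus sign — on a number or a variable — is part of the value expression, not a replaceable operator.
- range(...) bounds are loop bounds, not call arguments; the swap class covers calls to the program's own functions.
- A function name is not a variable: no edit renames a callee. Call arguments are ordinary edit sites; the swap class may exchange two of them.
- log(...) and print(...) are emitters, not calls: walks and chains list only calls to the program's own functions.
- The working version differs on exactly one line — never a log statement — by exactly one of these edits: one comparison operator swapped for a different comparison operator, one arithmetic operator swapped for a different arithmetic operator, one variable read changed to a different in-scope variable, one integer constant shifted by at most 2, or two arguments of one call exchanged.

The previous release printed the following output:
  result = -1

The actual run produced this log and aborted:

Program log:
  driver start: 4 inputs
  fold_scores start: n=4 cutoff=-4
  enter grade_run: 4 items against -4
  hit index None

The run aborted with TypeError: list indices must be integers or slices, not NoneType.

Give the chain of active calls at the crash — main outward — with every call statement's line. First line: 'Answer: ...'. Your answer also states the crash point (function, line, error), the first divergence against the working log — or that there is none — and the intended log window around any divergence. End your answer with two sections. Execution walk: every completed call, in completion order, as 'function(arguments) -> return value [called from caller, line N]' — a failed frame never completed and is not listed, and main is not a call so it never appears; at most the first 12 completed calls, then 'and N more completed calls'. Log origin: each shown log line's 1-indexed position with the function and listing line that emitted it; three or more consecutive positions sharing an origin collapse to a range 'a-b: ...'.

Answer: main -> probe_limits (called at line 35) -> fold_scores (called at line 21).
Core observation: The log first diverges at position 4: the faulty run prints 'hit index None' where the working version prints 'hit index 2'.
Crash: fold_scores, line 11, TypeError.
First divergence: at position 4 the run shows 'hit index None' where the working version logs 'hit index 2'.
Intended log window:
  2: fold_scores start: n=4 cutoff=-4
  3: enter grade_run: 4 items against -4
  4: hit index 2
  5: audit_lot called with -12, 4
Execution walk:
  grade_run([4, 2, -4, 9], -4) -> None  [called from fold_scores, line 9]
Log origin:
  1: emitted by main (line 34)
  2: emitted by fold_scores (line 8)
  3: emitted by grade_run (line 2)
  4: emitted by fold_scores (line 10)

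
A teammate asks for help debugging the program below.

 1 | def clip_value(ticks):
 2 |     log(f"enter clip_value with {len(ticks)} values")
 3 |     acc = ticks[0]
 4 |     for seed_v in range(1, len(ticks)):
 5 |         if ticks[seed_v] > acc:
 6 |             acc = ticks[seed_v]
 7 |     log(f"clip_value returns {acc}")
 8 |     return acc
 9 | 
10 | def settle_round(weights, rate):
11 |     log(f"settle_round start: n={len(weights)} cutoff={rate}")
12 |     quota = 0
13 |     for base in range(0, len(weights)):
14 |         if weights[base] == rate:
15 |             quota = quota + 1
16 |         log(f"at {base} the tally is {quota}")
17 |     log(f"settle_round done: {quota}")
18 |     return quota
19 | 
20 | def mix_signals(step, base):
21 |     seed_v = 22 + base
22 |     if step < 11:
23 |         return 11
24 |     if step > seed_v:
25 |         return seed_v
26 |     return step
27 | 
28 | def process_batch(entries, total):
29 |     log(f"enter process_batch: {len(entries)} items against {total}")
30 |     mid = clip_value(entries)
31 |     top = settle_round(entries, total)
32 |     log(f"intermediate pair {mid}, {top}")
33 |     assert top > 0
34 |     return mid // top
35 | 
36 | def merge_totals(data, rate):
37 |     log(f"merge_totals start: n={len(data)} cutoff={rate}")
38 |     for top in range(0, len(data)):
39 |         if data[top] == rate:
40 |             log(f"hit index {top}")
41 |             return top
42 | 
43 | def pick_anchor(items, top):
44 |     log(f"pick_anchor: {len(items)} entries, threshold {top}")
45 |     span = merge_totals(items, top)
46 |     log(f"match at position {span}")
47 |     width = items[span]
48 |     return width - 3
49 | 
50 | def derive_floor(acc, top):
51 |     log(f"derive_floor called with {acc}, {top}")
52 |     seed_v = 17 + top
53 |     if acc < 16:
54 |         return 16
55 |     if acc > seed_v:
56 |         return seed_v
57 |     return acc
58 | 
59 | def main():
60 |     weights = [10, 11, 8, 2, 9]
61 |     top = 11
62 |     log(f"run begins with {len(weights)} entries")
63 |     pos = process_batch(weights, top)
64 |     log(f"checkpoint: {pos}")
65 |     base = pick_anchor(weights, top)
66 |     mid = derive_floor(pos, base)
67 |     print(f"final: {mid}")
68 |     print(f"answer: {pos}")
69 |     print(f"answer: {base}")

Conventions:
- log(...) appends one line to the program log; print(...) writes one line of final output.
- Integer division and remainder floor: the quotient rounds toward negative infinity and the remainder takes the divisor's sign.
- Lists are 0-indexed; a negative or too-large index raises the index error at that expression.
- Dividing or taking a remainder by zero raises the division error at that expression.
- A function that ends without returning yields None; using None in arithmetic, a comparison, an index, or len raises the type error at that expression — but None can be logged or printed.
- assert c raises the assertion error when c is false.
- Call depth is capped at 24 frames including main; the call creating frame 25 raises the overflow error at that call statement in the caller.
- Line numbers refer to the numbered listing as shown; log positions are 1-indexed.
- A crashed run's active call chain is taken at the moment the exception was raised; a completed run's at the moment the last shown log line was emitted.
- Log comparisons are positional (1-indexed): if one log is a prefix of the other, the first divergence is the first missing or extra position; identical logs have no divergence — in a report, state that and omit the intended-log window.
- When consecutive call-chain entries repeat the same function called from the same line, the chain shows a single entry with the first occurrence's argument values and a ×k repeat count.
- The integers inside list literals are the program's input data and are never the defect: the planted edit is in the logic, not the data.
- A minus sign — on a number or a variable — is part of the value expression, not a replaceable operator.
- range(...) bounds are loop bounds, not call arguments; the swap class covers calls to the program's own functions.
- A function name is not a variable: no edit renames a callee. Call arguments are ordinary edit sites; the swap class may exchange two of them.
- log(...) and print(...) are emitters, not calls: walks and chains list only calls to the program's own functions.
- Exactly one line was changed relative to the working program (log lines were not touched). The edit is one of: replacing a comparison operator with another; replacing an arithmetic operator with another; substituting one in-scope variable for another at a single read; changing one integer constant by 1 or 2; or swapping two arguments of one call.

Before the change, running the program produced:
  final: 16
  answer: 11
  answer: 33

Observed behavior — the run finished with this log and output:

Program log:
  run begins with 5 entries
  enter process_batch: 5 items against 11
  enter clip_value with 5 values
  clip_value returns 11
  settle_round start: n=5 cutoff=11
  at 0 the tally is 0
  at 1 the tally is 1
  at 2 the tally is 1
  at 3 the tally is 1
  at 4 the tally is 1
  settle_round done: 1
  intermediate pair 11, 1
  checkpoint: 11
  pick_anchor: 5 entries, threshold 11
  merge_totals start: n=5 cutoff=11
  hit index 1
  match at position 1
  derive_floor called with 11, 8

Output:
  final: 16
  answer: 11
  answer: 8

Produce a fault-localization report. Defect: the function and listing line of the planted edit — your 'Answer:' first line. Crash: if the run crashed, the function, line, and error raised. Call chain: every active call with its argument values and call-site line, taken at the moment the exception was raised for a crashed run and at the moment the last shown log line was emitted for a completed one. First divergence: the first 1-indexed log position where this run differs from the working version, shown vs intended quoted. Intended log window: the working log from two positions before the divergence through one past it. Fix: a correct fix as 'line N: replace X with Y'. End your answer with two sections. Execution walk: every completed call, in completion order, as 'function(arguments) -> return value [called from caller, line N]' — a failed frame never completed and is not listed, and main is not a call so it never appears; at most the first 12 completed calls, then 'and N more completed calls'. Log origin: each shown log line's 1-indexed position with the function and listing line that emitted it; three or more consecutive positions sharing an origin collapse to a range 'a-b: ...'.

Answer: the defect is in pick_anchor at line 48.
The tell: The earliest visible damage is log position 18 — 'derive_floor called with 11, 8' rather than the intended 'derive_floor called with 11, 33'.
Call chain: main -> derive_floor(11, 8) (called at line 66).
First divergence: at position 18 the run shows 'derive_floor called with 11, 8' where the working version logs 'derive_floor called with 11, 33'.
Intended log window:
  16: hit index 1
  17: match at position 1
  18: derive_floor called with 11, 33
Execution walk:
  clip_value([10, 11, 8, 2, 9]) -> 11  [called from process_batch, line 30]
  settle_round([10, 11, 8, 2, 9], 11) -> 1  [called from process_batch, line 31]
  process_batch([10, 11, 8, 2, 9], 11) -> 11  [called from main, line 63]
  merge_totals([10, 11, 8, 2, 9], 11) -> 1  [called from pick_anchor, line 45]
  pick_anchor([10, 11, 8, 2, 9], 11) -> 8  [called from main, line 65]
  derive_floor(11, 8) -> 16  [called from main, line 66]
Log origin:
  1: emitted by main (line 62)
  2: emitted by process_batch (line 29)
  3: emitted by clip_value (line 2)
  4: emitted by clip_value (line 7)
  5: emitted by settle_round (line 11)
  6-10: emitted by settle_round (line 16)
  11: emitted by settle_round (line 17)
  12: emitted by process_batch (line 32)
  13: emitted by main (line 64)
  14: emitted by pick_anchor (line 44)
  15: emitted by merge_totals (line 37)
  16: emitted by merge_totals (line 40)
  17: emitted by pick_anchor (line 46)
  18: emitted by derive_floor (line 51)
A correct fix: line 48: replace `-` with `*`.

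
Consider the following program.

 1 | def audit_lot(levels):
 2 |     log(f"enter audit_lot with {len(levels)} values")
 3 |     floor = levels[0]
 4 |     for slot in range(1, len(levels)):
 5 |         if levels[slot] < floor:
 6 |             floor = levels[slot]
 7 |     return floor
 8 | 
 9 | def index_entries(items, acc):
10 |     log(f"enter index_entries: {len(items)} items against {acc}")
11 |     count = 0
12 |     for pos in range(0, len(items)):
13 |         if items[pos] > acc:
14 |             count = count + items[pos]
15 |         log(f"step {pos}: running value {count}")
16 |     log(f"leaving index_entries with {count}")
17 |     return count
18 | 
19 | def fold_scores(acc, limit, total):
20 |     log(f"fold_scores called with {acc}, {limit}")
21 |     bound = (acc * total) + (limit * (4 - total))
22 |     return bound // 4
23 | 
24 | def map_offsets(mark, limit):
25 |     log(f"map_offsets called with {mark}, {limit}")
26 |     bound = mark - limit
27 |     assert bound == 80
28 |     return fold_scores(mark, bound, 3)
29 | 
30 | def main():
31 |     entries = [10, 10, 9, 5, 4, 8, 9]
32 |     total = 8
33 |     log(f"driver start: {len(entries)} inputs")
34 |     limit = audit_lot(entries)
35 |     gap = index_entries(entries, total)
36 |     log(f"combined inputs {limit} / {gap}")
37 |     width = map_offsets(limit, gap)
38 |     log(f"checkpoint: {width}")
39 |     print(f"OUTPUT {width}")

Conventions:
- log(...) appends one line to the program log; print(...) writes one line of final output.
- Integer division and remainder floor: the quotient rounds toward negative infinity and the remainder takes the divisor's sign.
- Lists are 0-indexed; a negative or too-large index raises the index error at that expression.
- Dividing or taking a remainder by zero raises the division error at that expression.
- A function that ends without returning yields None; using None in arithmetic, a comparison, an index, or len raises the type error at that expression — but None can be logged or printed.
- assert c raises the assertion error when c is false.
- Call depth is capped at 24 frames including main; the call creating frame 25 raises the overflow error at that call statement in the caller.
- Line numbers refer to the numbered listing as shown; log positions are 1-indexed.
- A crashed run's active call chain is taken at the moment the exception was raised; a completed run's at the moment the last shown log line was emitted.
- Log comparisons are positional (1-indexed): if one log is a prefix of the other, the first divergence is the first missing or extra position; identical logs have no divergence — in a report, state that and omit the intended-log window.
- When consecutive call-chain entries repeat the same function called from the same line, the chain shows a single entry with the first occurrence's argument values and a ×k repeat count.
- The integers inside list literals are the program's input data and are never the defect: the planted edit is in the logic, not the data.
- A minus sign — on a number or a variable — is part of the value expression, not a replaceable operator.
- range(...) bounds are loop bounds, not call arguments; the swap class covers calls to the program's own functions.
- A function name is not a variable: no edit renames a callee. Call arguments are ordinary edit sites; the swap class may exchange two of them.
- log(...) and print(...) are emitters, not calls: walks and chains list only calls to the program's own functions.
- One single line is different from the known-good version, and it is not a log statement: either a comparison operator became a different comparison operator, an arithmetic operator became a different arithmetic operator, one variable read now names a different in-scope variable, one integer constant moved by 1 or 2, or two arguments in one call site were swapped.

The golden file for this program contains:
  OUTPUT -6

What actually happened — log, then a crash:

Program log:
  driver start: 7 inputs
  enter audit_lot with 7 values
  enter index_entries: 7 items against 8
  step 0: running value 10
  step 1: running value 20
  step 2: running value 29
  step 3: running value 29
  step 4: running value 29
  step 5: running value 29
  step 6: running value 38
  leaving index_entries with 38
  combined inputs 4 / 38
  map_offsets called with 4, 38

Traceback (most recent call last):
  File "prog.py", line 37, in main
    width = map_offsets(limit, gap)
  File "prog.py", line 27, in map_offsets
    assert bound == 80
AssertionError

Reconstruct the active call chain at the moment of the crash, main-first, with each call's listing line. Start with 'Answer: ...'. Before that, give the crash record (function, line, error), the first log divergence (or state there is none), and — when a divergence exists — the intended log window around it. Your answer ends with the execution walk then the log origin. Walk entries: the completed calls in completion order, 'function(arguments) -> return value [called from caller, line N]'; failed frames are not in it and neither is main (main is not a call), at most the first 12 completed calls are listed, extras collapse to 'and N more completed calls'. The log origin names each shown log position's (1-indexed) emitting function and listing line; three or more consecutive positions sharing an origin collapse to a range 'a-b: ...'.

Answer: main -> map_offsets (called at line 37).
Key observation: After 13 matching log lines the faulty run goes silent, while the working version continues with 'fold_scores called with 4, -34'.
Crash: map_offsets, line 27, AssertionError.
First divergence: position 14 (shown log ended at 13 lines; the working version continues: 'fold_scores called with 4, -34').
Intended log window:
  12: combined inputs 4 / 38
  13: map_offsets called with 4, 38
  14: fold_scores called with 4, -34
  15: checkpoint: -6
Execution walk:
  audit_lot([10, 10, 9, 5, 4, 8, 9]) -> 4  [called from main, line 34]
  index_entries([10, 10, 9, 5, 4, 8, 9], 8) -> 38  [called from main, line 35]
Log line origins:
  1: emitted by main (line 33)
  2: emitted by audit_lot (line 2)
  3: emitted by index_entries (line 10)
  4-10: emitted by index_entries (line 15)
  11: emitted by index_entries (line 16)
  12: emitted by main (line 36)
  13: emitted by map_offsets (line 25)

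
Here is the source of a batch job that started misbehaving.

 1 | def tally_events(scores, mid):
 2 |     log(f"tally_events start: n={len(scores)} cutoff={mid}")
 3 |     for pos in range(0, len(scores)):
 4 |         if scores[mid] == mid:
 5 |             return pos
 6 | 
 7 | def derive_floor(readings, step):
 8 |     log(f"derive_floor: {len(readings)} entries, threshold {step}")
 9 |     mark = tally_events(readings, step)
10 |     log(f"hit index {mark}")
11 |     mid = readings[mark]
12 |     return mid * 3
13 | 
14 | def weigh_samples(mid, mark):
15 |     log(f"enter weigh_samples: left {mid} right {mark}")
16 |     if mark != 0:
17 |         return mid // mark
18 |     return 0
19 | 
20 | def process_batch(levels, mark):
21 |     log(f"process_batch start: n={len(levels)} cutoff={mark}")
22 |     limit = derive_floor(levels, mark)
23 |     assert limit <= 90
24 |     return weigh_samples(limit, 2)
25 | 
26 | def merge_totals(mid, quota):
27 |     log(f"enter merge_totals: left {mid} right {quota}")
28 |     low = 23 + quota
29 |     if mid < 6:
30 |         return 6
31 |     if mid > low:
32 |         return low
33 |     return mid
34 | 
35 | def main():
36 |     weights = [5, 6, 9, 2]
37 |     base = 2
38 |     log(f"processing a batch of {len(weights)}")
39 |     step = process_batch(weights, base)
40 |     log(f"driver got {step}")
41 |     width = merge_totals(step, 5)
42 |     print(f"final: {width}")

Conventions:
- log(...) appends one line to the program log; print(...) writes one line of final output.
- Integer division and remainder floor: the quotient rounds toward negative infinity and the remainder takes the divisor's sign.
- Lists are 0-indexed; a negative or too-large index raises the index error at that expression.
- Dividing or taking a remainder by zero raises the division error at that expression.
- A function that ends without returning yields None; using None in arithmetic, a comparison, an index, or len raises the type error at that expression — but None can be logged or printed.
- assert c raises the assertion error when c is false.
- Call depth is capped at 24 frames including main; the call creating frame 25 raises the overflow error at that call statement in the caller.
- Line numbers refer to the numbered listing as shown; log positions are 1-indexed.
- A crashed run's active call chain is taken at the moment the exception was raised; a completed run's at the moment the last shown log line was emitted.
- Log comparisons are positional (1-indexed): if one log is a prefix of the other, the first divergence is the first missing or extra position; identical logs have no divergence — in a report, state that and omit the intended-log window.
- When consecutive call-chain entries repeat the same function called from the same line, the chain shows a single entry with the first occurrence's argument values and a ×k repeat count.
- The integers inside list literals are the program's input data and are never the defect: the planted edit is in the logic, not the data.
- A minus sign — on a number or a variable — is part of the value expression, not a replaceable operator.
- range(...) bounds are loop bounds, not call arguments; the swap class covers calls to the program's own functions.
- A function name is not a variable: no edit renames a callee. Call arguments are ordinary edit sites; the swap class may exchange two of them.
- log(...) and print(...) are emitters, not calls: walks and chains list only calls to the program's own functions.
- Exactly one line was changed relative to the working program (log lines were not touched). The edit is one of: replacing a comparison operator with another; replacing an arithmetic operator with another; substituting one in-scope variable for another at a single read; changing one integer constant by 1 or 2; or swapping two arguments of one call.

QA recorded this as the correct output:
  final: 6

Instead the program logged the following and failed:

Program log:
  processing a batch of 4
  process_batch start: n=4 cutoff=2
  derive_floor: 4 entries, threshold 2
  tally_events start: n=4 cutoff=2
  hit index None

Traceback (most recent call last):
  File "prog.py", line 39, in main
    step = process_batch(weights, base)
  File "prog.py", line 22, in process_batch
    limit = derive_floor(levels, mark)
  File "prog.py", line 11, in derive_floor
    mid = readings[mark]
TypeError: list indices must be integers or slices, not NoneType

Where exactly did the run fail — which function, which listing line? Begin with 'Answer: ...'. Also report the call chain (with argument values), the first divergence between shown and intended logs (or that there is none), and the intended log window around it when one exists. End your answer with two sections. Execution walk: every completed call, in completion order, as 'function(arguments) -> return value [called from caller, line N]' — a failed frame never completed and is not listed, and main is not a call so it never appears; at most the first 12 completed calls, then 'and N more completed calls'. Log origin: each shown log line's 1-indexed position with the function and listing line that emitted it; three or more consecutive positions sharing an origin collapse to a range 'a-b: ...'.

Answer: the error was raised in derive_floor, line 11.
Key observation: At log position 5 the runs split — shown 'hit index None', but the working version logs 'hit index 3'.
Call chain: main -> process_batch([5, 6, 9, 2], 2) (called at line 39) -> derive_floor([5, 6, 9, 2], 2) (called at line 22).
First divergence: position 5; shown 'hit index None' vs intended 'hit index 3'.
Intended log window:
  3: derive_floor: 4 entries, threshold 2
  4: tally_events start: n=4 cutoff=2
  5: hit index 3
  6: enter weigh_samples: left 6 right 2
Execution walk:
  tally_events([5, 6, 9, 2], 2) -> None  [called from derive_floor, line 9]
Log origins:
  1 — main, line 38
  2 — process_batch, line 21
  3 — derive_floor, line 8
  4 — tally_events, line 2
  5 — derive_floor, line 10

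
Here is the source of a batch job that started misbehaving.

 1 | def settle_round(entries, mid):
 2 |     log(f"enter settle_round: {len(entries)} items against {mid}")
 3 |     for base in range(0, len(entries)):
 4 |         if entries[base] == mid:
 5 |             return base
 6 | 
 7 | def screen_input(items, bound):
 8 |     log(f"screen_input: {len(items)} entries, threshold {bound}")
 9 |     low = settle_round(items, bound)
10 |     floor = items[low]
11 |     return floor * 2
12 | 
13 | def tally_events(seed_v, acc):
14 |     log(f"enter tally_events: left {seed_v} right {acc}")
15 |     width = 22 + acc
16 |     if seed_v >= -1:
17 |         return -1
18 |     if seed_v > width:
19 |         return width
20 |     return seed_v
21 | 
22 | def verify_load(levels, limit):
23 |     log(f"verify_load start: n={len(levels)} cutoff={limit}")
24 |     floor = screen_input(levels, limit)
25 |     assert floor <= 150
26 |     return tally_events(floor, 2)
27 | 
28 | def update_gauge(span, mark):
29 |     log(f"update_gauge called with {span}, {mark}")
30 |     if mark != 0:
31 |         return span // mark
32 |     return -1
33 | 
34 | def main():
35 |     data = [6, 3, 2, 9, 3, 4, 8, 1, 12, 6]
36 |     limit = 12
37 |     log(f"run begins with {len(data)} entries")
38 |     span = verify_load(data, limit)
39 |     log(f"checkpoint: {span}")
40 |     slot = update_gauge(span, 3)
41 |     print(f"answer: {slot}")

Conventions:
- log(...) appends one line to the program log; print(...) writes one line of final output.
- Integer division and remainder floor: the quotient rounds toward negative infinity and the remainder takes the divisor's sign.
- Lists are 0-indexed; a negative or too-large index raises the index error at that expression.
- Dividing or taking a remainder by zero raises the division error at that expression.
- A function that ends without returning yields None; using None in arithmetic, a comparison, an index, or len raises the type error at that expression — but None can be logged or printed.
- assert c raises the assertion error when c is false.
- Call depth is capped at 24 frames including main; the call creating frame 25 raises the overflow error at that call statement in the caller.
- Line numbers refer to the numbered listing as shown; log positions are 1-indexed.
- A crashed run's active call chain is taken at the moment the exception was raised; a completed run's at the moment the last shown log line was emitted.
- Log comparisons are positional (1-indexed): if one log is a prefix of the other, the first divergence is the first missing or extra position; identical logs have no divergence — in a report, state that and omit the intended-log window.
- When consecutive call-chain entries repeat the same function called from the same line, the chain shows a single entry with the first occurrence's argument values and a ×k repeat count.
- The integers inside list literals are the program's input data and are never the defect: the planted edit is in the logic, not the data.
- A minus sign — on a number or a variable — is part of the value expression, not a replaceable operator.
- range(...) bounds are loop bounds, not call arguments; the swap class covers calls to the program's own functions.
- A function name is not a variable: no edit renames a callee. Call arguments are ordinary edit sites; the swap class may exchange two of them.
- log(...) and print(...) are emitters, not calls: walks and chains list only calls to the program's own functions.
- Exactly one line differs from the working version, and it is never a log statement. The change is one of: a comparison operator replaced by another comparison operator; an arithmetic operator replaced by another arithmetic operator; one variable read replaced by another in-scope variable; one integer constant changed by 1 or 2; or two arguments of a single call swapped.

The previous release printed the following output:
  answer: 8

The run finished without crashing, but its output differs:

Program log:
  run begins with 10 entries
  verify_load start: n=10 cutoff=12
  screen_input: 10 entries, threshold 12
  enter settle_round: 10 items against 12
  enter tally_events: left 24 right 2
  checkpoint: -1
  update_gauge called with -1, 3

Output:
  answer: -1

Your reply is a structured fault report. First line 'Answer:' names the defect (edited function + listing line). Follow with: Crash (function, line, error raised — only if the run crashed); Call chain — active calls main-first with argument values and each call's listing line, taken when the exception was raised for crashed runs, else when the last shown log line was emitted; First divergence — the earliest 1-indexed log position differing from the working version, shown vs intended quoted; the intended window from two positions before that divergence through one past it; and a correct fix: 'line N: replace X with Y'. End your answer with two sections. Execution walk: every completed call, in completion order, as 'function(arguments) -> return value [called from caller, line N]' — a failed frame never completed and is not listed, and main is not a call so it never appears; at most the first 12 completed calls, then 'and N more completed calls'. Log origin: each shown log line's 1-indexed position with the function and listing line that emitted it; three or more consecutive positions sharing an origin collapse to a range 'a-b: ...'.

Answer: the defect is in tally_events at line 16.
Key observation: Position 6 is the first bad log line: 'checkpoint: -1' should read 'checkpoint: 24'.
Call chain: main -> update_gauge(-1, 3) (called at line 40).
First divergence: position 6 — shown 'checkpoint: -1', intended 'checkpoint: 24'.
Intended log window:
  4: enter settle_round: 10 items against 12
  5: enter tally_events: left 24 right 2
  6: checkpoint: 24
  7: update_gauge called with 24, 3
Execution walk:
  settle_round([6, 3, 2, 9, 3, 4, 8, 1, 12, 6], 12) -> 8  [called from screen_input, line 9]
  screen_input([6, 3, 2, 9, 3, 4, 8, 1, 12, 6], 12) -> 24  [called from verify_load, line 24]
  tally_events(24, 2) -> -1  [called from verify_load, line 26]
  verify_load([6, 3, 2, 9, 3, 4, 8, 1, 12, 6], 12) -> -1  [called from main, line 38]
  update_gauge(-1, 3) -> -1  [called from main, line 40]
Log line origins:
  1: emitted by main (line 37)
  2: emitted by verify_load (line 23)
  3: emitted by screen_input (line 8)
  4: emitted by settle_round (line 2)
  5: emitted by tally_events (line 14)
  6: emitted by main (line 39)
  7: emitted by update_gauge (line 29)
A correct fix: line 16: replace `>=` with `<`.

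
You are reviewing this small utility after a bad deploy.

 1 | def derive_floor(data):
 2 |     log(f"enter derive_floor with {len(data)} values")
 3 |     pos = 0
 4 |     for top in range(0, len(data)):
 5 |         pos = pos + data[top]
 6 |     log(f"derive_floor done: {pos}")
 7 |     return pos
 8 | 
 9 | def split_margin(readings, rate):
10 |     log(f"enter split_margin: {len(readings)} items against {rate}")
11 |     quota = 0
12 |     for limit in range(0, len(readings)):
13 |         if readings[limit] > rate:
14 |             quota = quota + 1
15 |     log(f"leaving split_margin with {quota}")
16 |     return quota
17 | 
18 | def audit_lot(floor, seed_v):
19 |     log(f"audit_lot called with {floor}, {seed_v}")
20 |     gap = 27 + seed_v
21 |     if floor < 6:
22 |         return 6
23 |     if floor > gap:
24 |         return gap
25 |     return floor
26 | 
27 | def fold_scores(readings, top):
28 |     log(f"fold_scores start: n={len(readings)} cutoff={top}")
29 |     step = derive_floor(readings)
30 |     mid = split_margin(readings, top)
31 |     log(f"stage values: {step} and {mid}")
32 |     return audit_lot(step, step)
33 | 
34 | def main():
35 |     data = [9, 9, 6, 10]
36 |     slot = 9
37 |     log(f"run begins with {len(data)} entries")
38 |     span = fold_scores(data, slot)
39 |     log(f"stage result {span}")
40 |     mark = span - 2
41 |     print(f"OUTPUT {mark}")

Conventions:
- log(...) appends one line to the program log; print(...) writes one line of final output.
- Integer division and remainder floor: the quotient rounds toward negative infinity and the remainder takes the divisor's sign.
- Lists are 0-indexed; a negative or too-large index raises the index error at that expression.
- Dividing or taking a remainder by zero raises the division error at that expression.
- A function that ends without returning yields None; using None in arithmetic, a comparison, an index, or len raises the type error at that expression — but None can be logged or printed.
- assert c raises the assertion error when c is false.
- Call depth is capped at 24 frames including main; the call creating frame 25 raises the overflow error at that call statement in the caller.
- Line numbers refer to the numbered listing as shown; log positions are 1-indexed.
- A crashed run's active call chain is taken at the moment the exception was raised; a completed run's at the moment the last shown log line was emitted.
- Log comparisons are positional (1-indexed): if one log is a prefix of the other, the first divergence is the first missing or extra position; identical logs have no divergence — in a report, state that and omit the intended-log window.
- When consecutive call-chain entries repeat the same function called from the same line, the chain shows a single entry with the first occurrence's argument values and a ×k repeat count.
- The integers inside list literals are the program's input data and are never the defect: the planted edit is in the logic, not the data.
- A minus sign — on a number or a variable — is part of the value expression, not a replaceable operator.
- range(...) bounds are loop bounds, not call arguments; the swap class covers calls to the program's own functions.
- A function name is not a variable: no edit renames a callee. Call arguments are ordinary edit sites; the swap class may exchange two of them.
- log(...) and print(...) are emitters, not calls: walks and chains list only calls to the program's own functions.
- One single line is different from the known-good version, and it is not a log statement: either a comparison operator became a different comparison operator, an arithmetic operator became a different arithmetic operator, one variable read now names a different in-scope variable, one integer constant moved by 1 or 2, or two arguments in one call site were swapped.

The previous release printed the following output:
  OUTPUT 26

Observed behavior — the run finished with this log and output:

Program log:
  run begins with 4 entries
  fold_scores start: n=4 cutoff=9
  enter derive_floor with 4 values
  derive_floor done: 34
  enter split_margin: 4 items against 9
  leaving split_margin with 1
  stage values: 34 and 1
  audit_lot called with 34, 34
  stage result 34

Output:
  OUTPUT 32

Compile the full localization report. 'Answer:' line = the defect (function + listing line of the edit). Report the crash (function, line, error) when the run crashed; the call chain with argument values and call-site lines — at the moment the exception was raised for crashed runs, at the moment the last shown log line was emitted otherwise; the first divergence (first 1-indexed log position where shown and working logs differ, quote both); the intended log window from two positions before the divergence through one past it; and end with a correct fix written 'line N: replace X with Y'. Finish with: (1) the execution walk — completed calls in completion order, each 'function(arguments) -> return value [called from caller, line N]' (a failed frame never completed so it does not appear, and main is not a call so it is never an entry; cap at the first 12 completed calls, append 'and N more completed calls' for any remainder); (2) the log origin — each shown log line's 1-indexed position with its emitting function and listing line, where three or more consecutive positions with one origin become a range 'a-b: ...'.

Answer: the defect is in fold_scores at line 32.
Core observation: The log first diverges at position 8: the faulty run prints 'audit_lot called with 34, 34' where the working version prints 'audit_lot called with 34, 1'.
Call chain: main.
First divergence: position 8; shown 'audit_lot called with 34, 34' vs intended 'audit_lot called with 34, 1'.
Intended log window:
  6: leaving split_margin with 1
  7: stage values: 34 and 1
  8: audit_lot called with 34, 1
  9: stage result 28
Execution walk:
  derive_floor([9, 9, 6, 10]) -> 34  [called from fold_scores, line 29]
  split_margin([9, 9, 6, 10], 9) -> 1  [called from fold_scores, line 30]
  audit_lot(34, 34) -> 34  [called from fold_scores, line 32]
  fold_scores([9, 9, 6, 10], 9) -> 34  [called from main, line 38]
Log origins:
  1: emitted by main (line 37)
  2: emitted by fold_scores (line 28)
  3: emitted by derive_floor (line 2)
  4: emitted by derive_floor (line 6)
  5: emitted by split_margin (line 10)
  6: emitted by split_margin (line 15)
  7: emitted by fold_scores (line 31)
  8: emitted by audit_lot (line 19)
  9: emitted by main (line 39)
A correct fix: line 32: replace `audit_lot(step, step)` with `audit_lot(step, mid)`.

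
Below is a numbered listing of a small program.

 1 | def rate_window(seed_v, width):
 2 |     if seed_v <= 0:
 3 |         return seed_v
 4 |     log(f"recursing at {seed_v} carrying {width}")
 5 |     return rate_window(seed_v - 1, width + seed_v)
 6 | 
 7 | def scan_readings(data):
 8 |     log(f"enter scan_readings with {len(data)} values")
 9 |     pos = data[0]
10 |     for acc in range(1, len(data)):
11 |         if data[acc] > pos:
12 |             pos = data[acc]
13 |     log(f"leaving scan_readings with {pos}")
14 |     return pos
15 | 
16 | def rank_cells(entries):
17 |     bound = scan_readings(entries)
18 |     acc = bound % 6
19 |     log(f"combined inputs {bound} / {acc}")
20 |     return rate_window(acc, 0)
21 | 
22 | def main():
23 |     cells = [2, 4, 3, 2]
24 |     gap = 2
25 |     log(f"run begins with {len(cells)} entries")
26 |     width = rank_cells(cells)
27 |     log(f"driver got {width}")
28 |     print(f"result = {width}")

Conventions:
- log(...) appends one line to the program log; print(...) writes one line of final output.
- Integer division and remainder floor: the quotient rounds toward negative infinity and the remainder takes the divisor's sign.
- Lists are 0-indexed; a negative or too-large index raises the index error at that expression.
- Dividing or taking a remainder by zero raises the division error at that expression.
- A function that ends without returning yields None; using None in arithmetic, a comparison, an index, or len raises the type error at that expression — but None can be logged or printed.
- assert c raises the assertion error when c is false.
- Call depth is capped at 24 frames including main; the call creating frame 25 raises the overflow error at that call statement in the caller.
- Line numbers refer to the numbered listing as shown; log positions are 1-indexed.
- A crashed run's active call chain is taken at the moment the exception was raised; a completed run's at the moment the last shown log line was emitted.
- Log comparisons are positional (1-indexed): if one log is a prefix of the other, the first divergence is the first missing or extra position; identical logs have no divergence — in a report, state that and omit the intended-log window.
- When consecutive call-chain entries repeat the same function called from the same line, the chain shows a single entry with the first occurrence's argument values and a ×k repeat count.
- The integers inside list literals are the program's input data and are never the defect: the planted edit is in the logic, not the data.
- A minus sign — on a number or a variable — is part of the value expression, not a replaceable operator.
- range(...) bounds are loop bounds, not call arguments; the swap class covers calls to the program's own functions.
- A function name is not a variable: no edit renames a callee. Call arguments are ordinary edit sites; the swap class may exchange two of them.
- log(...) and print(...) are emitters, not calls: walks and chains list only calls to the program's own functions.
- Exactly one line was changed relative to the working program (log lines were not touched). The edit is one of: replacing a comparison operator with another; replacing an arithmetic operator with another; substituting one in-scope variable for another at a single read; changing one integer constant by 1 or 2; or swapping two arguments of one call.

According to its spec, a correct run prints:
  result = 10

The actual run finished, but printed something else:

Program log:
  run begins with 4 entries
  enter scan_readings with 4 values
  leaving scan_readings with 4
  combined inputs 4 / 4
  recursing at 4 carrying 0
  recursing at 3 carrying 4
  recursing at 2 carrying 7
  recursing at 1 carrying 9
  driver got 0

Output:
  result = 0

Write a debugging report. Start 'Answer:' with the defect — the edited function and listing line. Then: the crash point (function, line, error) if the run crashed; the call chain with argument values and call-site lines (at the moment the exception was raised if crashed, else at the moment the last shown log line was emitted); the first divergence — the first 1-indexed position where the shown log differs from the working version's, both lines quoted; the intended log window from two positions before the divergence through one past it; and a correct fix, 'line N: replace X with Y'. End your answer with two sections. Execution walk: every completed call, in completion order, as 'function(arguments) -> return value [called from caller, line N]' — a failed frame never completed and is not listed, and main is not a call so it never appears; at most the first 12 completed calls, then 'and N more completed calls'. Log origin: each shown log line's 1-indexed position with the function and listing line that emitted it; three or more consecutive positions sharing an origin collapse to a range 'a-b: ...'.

Answer: the defect is in rate_window at line 3.
Key observation: Position 9 is the first bad log line: 'driver got 0' should read 'driver got 10'.
Call chain: main.
First divergence: at position 9 the run shows 'driver got 0' where the working version logs 'driver got 10'.
Intended log window:
  7: recursing at 2 carrying 7
  8: recursing at 1 carrying 9
  9: driver got 10
Execution walk:
  scan_readings([2, 4, 3, 2]) -> 4  [called from rank_cells, line 17]
  rate_window(0, 10) -> 0  [called from rate_window, line 5]
  rate_window(1, 9) -> 0  [called from rate_window, line 5]
  rate_window(2, 7) -> 0  [called from rate_window, line 5]
  rate_window(3, 4) -> 0  [called from rate_window, line 5]
  rate_window(4, 0) -> 0  [called from rank_cells, line 20]
  rank_cells([2, 4, 3, 2]) -> 0  [called from main, line 26]
Log origin:
  1: emitted by main (line 25)
  2: emitted by scan_readings (line 8)
  3: emitted by scan_readings (line 13)
  4: emitted by rank_cells (line 19)
  5-8: emitted by rate_window (line 4)
  9: emitted by main (line 27)
A correct fix: line 3: replace `seed_v` with `width`.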